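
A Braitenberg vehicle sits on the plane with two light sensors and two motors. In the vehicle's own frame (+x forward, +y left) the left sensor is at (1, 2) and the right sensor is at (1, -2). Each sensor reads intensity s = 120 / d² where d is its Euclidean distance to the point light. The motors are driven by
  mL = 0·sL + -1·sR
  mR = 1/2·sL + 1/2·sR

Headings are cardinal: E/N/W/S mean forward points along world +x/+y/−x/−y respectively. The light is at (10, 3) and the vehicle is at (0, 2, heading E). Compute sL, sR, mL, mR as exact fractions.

left sensor world pos  = (1, 4); dL² = 82
right sensor world pos = (1, 0); dR² = 90
sL = 120/82 = 60/41
sR = 120/90 = 4/3
mL = 0·sL + -1·sR = -4/3
mR = 1/2·sL + 1/2·sR = 172/123

60/41 4/3 -4/3 172/123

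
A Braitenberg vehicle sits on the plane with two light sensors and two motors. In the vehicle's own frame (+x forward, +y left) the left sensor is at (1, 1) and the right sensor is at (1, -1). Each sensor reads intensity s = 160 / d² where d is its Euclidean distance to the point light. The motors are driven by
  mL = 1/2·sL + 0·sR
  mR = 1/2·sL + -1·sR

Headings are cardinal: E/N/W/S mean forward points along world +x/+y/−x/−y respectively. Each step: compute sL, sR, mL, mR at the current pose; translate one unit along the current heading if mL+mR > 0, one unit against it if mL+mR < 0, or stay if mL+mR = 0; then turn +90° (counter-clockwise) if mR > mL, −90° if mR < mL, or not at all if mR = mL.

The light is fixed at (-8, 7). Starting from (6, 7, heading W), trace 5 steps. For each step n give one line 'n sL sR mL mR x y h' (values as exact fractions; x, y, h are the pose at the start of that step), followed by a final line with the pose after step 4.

n=0: pose=(6,7,W); sL=16/17, sR=16/17; mL=8/17, mR=-8/17; mL+mR=0 → advance +0; mR−mL=-16/17 → turn -1·90°
n=1: pose=(6,7,N); sL=16/17, sR=80/113; mL=8/17, mR=-456/1921; mL+mR=448/1921 → advance +1; mR−mL=-80/113 → turn -1·90°
n=2: pose=(6,8,E); sL=160/229, sR=32/45; mL=80/229, mR=-3728/10305; mL+mR=-128/10305 → advance -1; mR−mL=-32/45 → turn -1·90°
n=3: pose=(5,8,S); sL=40/49, sR=10/9; mL=20/49, mR=-310/441; mL+mR=-130/441 → advance -1; mR−mL=-10/9 → turn -1·90°
n=4: pose=(5,9,W); sL=32/29, sR=160/153; mL=16/29, mR=-2192/4437; mL+mR=256/4437 → advance +1; mR−mL=-160/153 → turn -1·90°

0 16/17 16/17 8/17 -8/17 6 7 W
1 16/17 80/113 8/17 -456/1921 6 7 N
2 160/229 32/45 80/229 -3728/10305 6 8 E
3 40/49 10/9 20/49 -310/441 5 8 S
4 32/29 160/153 16/29 -2192/4437 5 9 W
final 4 9 N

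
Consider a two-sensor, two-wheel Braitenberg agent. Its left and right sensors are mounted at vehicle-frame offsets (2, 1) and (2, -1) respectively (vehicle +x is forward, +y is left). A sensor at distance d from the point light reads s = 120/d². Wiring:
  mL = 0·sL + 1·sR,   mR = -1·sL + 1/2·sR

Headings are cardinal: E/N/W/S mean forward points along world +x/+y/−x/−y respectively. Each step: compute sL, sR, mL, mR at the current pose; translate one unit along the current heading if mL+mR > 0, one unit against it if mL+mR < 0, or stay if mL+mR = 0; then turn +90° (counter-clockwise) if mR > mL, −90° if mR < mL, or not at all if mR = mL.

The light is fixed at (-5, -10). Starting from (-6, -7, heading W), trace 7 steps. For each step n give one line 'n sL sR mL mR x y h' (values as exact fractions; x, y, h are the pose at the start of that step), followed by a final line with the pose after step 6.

0 120/13 24/5 24/5 -444/65 -6 -7 W
1 60/13 60/13 60/13 -30/13 -5 -7 N
2 120/29 120/13 120/13 180/377 -5 -6 E
3 15 30 30 0 -4 -6 S
4 24 120/17 120/17 -348/17 -4 -7 W
5 60/13 60/17 60/17 -630/221 -3 -7 N
6 120/41 24/5 24/5 -108/205 -3 -6 E
final -2 -6 S

n=0: pose=(-6,-7,W); sL=120/13, sR=24/5; mL=24/5, mR=-444/65; mL+mR=-132/65 → advance -1; mR−mL=-756/65 → turn -1·90°
n=1: pose=(-5,-7,N); sL=60/13, sR=60/13; mL=60/13, mR=-30/13; mL+mR=30/13 → advance +1; mR−mL=-90/13 → turn -1·90°
n=2: pose=(-5,-6,E); sL=120/29, sR=120/13; mL=120/13, mR=180/377; mL+mR=3660/377 → advance +1; mR−mL=-3300/377 → turn -1·90°
n=3: pose=(-4,-6,S); sL=15, sR=30; mL=30, mR=0; mL+mR=30 → advance +1; mR−mL=-30 → turn -1·90°
n=4: pose=(-4,-7,W); sL=24, sR=120/17; mL=120/17, mR=-348/17; mL+mR=-228/17 → advance -1; mR−mL=-468/17 → turn -1·90°
n=5: pose=(-3,-7,N); sL=60/13, sR=60/17; mL=60/17, mR=-630/221; mL+mR=150/221 → advance +1; mR−mL=-1410/221 → turn -1·90°
n=6: pose=(-3,-6,E); sL=120/41, sR=24/5; mL=24/5, mR=-108/205; mL+mR=876/205 → advance +1; mR−mL=-1092/205 → turn -1·90°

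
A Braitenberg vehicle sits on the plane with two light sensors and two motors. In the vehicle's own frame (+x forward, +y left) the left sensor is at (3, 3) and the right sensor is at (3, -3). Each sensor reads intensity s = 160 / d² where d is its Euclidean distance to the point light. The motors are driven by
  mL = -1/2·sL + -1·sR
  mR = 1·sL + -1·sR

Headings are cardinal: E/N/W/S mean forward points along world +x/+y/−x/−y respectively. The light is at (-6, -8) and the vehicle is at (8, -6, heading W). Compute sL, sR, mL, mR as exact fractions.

80/61 80/73 -7800/4453 960/4453

left sensor world pos  = (5, -9); dL² = 122
right sensor world pos = (5, -3); dR² = 146
sL = 160/122 = 80/61
sR = 160/146 = 80/73
mL = -1/2·sL + -1·sR = -7800/4453
mR = 1·sL + -1·sR = 960/4453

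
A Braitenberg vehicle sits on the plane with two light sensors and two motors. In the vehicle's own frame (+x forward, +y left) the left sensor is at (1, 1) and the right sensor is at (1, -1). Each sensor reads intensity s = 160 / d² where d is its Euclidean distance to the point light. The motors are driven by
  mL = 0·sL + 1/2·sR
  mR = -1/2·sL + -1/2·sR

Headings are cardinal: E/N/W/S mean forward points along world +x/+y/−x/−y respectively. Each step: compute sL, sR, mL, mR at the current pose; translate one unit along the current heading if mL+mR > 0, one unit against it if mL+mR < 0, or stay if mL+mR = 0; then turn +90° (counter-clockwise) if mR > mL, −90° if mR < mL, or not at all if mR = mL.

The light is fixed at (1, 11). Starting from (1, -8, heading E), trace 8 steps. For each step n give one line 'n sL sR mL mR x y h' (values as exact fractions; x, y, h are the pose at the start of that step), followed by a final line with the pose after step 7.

n=0: pose=(1,-8,E); sL=32/65, sR=160/401; mL=80/401, mR=-11616/26065; mL+mR=-16/65 → advance -1; mR−mL=-16816/26065 → turn -1·90°
n=1: pose=(0,-8,S); sL=2/5, sR=40/101; mL=20/101, mR=-201/505; mL+mR=-1/5 → advance -1; mR−mL=-301/505 → turn -1·90°
n=2: pose=(0,-7,W); sL=32/73, sR=160/293; mL=80/293, mR=-10528/21389; mL+mR=-16/73 → advance -1; mR−mL=-16368/21389 → turn -1·90°
n=3: pose=(1,-7,N); sL=16/29, sR=16/29; mL=8/29, mR=-16/29; mL+mR=-8/29 → advance -1; mR−mL=-24/29 → turn -1·90°
n=4: pose=(1,-8,E); sL=32/65, sR=160/401; mL=80/401, mR=-11616/26065; mL+mR=-16/65 → advance -1; mR−mL=-16816/26065 → turn -1·90°
n=5: pose=(0,-8,S); sL=2/5, sR=40/101; mL=20/101, mR=-201/505; mL+mR=-1/5 → advance -1; mR−mL=-301/505 → turn -1·90°
n=6: pose=(0,-7,W); sL=32/73, sR=160/293; mL=80/293, mR=-10528/21389; mL+mR=-16/73 → advance -1; mR−mL=-16368/21389 → turn -1·90°
n=7: pose=(1,-7,N); sL=16/29, sR=16/29; mL=8/29, mR=-16/29; mL+mR=-8/29 → advance -1; mR−mL=-24/29 → turn -1·90°

0 32/65 160/401 80/401 -11616/26065 1 -8 E
1 2/5 40/101 20/101 -201/505 0 -8 S
2 32/73 160/293 80/293 -10528/21389 0 -7 W
3 16/29 16/29 8/29 -16/29 1 -7 N
4 32/65 160/401 80/401 -11616/26065 1 -8 E
5 2/5 40/101 20/101 -201/505 0 -8 S
6 32/73 160/293 80/293 -10528/21389 0 -7 W
7 16/29 16/29 8/29 -16/29 1 -7 N
final 1 -8 E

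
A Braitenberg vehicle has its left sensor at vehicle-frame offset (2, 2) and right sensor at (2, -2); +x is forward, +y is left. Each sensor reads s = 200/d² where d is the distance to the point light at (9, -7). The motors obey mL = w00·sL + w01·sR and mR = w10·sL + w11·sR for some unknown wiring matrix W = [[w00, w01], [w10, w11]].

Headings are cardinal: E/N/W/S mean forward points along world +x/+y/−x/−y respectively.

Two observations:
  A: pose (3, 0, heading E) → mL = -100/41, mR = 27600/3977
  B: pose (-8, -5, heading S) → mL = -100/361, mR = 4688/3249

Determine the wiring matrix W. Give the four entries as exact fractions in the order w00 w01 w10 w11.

0 -1/2 1 1

obs A: pose=(3,0,E) → sL=200/97, sR=200/41, mL=-100/41, mR=27600/3977
obs B: pose=(-8,-5,S) → sL=8/9, sR=200/361, mL=-100/361, mR=4688/3249
sensor matrix S = [[200/97, 200/41], [8/9, 200/361]]; det S = -41267200/12921273
solve [mL_A; mL_B] = S·[w00; w01] and [mR_A; mR_B] = S·[w10; w11]:
  w00 = 0, w01 = -1/2, w10 = 1, w11 = 1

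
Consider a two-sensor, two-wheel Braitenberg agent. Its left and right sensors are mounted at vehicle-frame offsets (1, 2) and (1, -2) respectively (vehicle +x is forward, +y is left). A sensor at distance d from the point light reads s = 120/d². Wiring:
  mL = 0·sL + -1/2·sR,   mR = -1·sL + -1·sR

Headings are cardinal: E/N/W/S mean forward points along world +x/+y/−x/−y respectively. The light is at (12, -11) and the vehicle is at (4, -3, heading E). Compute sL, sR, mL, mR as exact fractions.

left sensor world pos  = (5, -1); dL² = 149
right sensor world pos = (5, -5); dR² = 85
sL = 120/149 = 120/149
sR = 120/85 = 24/17
mL = 0·sL + -1/2·sR = -12/17
mR = -1·sL + -1·sR = -5616/2533

120/149 24/17 -12/17 -5616/2533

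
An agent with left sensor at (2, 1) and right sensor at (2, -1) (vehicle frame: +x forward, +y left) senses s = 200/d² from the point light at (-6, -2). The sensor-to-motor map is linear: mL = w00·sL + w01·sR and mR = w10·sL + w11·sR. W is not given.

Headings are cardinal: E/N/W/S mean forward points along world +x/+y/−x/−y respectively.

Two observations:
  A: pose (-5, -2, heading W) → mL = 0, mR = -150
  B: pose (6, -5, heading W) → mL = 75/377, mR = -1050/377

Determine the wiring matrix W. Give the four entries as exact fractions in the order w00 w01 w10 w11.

-1 1 -1/2 -1

obs A: pose=(-5,-2,W) → sL=100, sR=100, mL=0, mR=-150
obs B: pose=(6,-5,W) → sL=50/29, sR=25/13, mL=75/377, mR=-1050/377
sensor matrix S = [[100, 100], [50/29, 25/13]]; det S = 7500/377
solve [mL_A; mL_B] = S·[w00; w01] and [mR_A; mR_B] = S·[w10; w11]:
  w00 = -1, w01 = 1, w10 = -1/2, w11 = -1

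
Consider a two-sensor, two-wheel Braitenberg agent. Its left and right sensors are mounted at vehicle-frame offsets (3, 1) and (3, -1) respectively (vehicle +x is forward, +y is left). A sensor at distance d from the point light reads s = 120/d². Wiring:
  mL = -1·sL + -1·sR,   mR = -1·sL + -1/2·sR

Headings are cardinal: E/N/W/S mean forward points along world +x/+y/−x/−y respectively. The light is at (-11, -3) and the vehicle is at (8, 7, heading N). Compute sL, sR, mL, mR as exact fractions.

left sensor world pos  = (7, 10); dL² = 493
right sensor world pos = (9, 10); dR² = 569
sL = 120/493 = 120/493
sR = 120/569 = 120/569
mL = -1·sL + -1·sR = -127440/280517
mR = -1·sL + -1/2·sR = -97860/280517

120/493 120/569 -127440/280517 -97860/280517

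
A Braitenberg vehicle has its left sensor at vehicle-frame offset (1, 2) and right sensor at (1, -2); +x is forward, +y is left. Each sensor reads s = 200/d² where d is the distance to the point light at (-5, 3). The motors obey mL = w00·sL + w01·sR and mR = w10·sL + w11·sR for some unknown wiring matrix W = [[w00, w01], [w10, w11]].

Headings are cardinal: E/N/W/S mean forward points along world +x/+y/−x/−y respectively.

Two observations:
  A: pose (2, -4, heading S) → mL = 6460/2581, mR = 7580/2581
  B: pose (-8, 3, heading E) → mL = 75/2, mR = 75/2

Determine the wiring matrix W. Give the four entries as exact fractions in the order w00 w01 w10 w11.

1 1/2 1/2 1

obs A: pose=(2,-4,S) → sL=40/29, sR=200/89, mL=6460/2581, mR=7580/2581
obs B: pose=(-8,3,E) → sL=25, sR=25, mL=75/2, mR=75/2
sensor matrix S = [[40/29, 200/89], [25, 25]]; det S = -56000/2581
solve [mL_A; mL_B] = S·[w00; w01] and [mR_A; mR_B] = S·[w10; w11]:
  w00 = 1, w01 = 1/2, w10 = 1/2, w11 = 1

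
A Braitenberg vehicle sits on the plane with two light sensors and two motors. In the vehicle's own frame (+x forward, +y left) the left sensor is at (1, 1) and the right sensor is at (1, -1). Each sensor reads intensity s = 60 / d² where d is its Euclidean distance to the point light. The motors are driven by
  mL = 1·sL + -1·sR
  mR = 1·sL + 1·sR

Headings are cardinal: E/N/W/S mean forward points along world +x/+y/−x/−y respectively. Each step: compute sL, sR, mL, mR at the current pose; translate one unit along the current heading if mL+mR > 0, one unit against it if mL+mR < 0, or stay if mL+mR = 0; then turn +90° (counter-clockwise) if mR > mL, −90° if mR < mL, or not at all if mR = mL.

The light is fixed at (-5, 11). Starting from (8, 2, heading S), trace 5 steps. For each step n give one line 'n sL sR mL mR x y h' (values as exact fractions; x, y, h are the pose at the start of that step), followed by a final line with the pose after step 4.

0 15/74 15/61 -195/4514 2025/4514 8 2 S
1 60/277 60/317 2400/87809 35640/87809 8 1 E
2 6/25 10/51 56/1275 556/1275 9 1 N
3 60/269 60/233 -2160/62677 30120/62677 9 2 W
4 15/74 15/61 -195/4514 2025/4514 8 2 S
final 8 1 E

n=0: pose=(8,2,S); sL=15/74, sR=15/61; mL=-195/4514, mR=2025/4514; mL+mR=15/37 → advance +1; mR−mL=30/61 → turn +1·90°
n=1: pose=(8,1,E); sL=60/277, sR=60/317; mL=2400/87809, mR=35640/87809; mL+mR=120/277 → advance +1; mR−mL=120/317 → turn +1·90°
n=2: pose=(9,1,N); sL=6/25, sR=10/51; mL=56/1275, mR=556/1275; mL+mR=12/25 → advance +1; mR−mL=20/51 → turn +1·90°
n=3: pose=(9,2,W); sL=60/269, sR=60/233; mL=-2160/62677, mR=30120/62677; mL+mR=120/269 → advance +1; mR−mL=120/233 → turn +1·90°
n=4: pose=(8,2,S); sL=15/74, sR=15/61; mL=-195/4514, mR=2025/4514; mL+mR=15/37 → advance +1; mR−mL=30/61 → turn +1·90°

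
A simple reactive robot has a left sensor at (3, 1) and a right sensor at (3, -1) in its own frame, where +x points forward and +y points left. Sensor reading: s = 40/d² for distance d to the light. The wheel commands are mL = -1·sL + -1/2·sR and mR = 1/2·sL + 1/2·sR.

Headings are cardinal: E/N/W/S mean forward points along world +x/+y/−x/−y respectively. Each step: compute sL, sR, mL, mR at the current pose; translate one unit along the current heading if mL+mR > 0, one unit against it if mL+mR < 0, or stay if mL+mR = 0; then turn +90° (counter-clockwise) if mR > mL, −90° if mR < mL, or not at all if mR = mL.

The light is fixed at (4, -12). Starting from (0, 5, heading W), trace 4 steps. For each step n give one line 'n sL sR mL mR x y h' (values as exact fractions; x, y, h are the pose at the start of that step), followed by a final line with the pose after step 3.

n=0: pose=(0,5,W); sL=8/61, sR=40/373; mL=-4204/22753, mR=2712/22753; mL+mR=-4/61 → advance -1; mR−mL=6916/22753 → turn +1·90°
n=1: pose=(1,5,S); sL=1/5, sR=10/53; mL=-78/265, mR=103/530; mL+mR=-1/10 → advance -1; mR−mL=259/530 → turn +1·90°
n=2: pose=(1,6,E); sL=40/361, sR=40/289; mL=-18780/104329, mR=13000/104329; mL+mR=-20/361 → advance -1; mR−mL=31780/104329 → turn +1·90°
n=3: pose=(0,6,N); sL=20/233, sR=4/45; mL=-1366/10485, mR=916/10485; mL+mR=-10/233 → advance -1; mR−mL=2282/10485 → turn +1·90°

0 8/61 40/373 -4204/22753 2712/22753 0 5 W
1 1/5 10/53 -78/265 103/530 1 5 S
2 40/361 40/289 -18780/104329 13000/104329 1 6 E
3 20/233 4/45 -1366/10485 916/10485 0 6 N
final 0 5 W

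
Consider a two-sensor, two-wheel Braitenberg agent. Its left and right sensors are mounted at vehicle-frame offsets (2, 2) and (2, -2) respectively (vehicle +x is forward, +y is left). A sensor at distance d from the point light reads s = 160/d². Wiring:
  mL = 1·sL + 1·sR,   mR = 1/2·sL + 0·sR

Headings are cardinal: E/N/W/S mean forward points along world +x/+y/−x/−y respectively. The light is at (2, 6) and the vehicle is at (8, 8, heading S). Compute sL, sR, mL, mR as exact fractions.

5/2 10 25/2 5/4

left sensor world pos  = (10, 6); dL² = 64
right sensor world pos = (6, 6); dR² = 16
sL = 160/64 = 5/2
sR = 160/16 = 10
mL = 1·sL + 1·sR = 25/2
mR = 1/2·sL + 0·sR = 5/4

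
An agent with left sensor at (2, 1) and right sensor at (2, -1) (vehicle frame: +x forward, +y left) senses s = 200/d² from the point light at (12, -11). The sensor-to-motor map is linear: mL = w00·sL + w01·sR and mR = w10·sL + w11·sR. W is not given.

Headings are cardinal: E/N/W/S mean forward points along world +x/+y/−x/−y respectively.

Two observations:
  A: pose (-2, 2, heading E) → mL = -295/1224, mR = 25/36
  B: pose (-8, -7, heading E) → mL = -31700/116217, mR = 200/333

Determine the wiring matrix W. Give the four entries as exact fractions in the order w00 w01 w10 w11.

obs A: pose=(-2,2,E) → sL=10/17, sR=25/36, mL=-295/1224, mR=25/36
obs B: pose=(-8,-7,E) → sL=200/349, sR=200/333, mL=-31700/116217, mR=200/333
sensor matrix S = [[10/17, 25/36], [200/349, 200/333]]; det S = -88250/1975689
solve [mL_A; mL_B] = S·[w00; w01] and [mR_A; mR_B] = S·[w10; w11]:
  w00 = -1, w01 = 1/2, w10 = 0, w11 = 1

-1 1/2 0 1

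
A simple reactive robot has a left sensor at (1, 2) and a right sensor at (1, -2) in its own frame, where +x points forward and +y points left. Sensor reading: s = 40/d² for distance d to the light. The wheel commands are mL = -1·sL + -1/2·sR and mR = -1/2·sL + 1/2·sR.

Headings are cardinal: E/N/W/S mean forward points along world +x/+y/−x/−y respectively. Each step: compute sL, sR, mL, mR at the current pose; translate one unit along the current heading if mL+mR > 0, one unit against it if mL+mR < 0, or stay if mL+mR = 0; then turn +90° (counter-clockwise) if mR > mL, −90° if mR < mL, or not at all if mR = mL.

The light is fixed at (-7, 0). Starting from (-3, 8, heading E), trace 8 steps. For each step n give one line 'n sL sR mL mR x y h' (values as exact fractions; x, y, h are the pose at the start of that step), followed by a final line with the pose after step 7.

n=0: pose=(-3,8,E); sL=8/25, sR=40/61; mL=-988/1525, mR=256/1525; mL+mR=-12/25 → advance -1; mR−mL=1244/1525 → turn +1·90°
n=1: pose=(-4,8,N); sL=20/41, sR=20/53; mL=-1470/2173, mR=-120/2173; mL+mR=-30/41 → advance -1; mR−mL=1350/2173 → turn +1·90°
n=2: pose=(-4,7,W); sL=40/29, sR=8/17; mL=-796/493, mR=-224/493; mL+mR=-60/29 → advance -1; mR−mL=572/493 → turn +1·90°
n=3: pose=(-3,7,S); sL=5/9, sR=1; mL=-19/18, mR=2/9; mL+mR=-5/6 → advance -1; mR−mL=23/18 → turn +1·90°
n=4: pose=(-3,8,E); sL=8/25, sR=40/61; mL=-988/1525, mR=256/1525; mL+mR=-12/25 → advance -1; mR−mL=1244/1525 → turn +1·90°
n=5: pose=(-4,8,N); sL=20/41, sR=20/53; mL=-1470/2173, mR=-120/2173; mL+mR=-30/41 → advance -1; mR−mL=1350/2173 → turn +1·90°
n=6: pose=(-4,7,W); sL=40/29, sR=8/17; mL=-796/493, mR=-224/493; mL+mR=-60/29 → advance -1; mR−mL=572/493 → turn +1·90°
n=7: pose=(-3,7,S); sL=5/9, sR=1; mL=-19/18, mR=2/9; mL+mR=-5/6 → advance -1; mR−mL=23/18 → turn +1·90°

0 8/25 40/61 -988/1525 256/1525 -3 8 E
1 20/41 20/53 -1470/2173 -120/2173 -4 8 N
2 40/29 8/17 -796/493 -224/493 -4 7 W
3 5/9 1 -19/18 2/9 -3 7 S
4 8/25 40/61 -988/1525 256/1525 -3 8 E
5 20/41 20/53 -1470/2173 -120/2173 -4 8 N
6 40/29 8/17 -796/493 -224/493 -4 7 W
7 5/9 1 -19/18 2/9 -3 7 S
final -3 8 E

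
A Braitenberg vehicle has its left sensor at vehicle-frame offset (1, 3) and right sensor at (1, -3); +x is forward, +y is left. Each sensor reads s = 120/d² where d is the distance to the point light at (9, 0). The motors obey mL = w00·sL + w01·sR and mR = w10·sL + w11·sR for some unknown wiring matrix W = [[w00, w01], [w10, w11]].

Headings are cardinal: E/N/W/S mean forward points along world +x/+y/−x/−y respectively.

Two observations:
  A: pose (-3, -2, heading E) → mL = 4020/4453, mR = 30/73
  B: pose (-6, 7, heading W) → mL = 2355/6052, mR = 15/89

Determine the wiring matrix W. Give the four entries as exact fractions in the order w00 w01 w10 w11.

1/2 1/2 0 1/2

obs A: pose=(-3,-2,E) → sL=60/61, sR=60/73, mL=4020/4453, mR=30/73
obs B: pose=(-6,7,W) → sL=15/34, sR=30/89, mL=2355/6052, mR=15/89
sensor matrix S = [[60/61, 60/73], [15/34, 30/89]]; det S = -209250/6737389
solve [mL_A; mL_B] = S·[w00; w01] and [mR_A; mR_B] = S·[w10; w11]:
  w00 = 1/2, w01 = 1/2, w10 = 0, w11 = 1/2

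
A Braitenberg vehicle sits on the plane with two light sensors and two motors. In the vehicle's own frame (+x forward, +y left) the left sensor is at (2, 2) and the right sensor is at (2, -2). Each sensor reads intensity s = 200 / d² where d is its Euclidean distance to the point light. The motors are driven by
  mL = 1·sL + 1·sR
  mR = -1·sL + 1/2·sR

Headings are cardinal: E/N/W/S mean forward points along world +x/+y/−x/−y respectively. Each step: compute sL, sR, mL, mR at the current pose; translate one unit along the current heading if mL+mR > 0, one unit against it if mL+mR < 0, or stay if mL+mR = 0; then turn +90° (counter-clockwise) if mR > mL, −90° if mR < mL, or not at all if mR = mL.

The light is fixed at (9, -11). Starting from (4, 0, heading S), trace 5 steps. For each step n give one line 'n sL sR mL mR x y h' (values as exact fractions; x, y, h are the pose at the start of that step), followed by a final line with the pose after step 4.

0 20/9 20/13 440/117 -170/117 4 0 S
1 200/113 200/193 61200/21809 -27300/21809 4 -1 W
2 25/26 5/4 115/52 -35/104 3 -1 N
3 40/37 200/97 11280/3589 -180/3589 3 0 E
4 20/9 20/13 440/117 -170/117 4 0 S
final 4 -1 W

n=0: pose=(4,0,S); sL=20/9, sR=20/13; mL=440/117, mR=-170/117; mL+mR=30/13 → advance +1; mR−mL=-610/117 → turn -1·90°
n=1: pose=(4,-1,W); sL=200/113, sR=200/193; mL=61200/21809, mR=-27300/21809; mL+mR=300/193 → advance +1; mR−mL=-88500/21809 → turn -1·90°
n=2: pose=(3,-1,N); sL=25/26, sR=5/4; mL=115/52, mR=-35/104; mL+mR=15/8 → advance +1; mR−mL=-265/104 → turn -1·90°
n=3: pose=(3,0,E); sL=40/37, sR=200/97; mL=11280/3589, mR=-180/3589; mL+mR=300/97 → advance +1; mR−mL=-11460/3589 → turn -1·90°
n=4: pose=(4,0,S); sL=20/9, sR=20/13; mL=440/117, mR=-170/117; mL+mR=30/13 → advance +1; mR−mL=-610/117 → turn -1·90°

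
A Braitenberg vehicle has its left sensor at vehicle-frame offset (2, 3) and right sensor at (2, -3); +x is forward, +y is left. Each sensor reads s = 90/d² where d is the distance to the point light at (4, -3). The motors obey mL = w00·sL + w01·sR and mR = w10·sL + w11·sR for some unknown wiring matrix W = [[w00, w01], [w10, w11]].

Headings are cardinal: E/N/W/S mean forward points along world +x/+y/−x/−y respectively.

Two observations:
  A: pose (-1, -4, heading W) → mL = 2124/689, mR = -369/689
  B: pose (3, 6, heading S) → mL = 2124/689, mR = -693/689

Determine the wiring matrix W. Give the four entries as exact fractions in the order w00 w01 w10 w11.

1 1 -1 1/2

obs A: pose=(-1,-4,W) → sL=18/13, sR=90/53, mL=2124/689, mR=-369/689
obs B: pose=(3,6,S) → sL=90/53, sR=18/13, mL=2124/689, mR=-693/689
sensor matrix S = [[18/13, 90/53], [90/53, 18/13]]; det S = -458784/474721
solve [mL_A; mL_B] = S·[w00; w01] and [mR_A; mR_B] = S·[w10; w11]:
  w00 = 1, w01 = 1, w10 = -1, w11 = 1/2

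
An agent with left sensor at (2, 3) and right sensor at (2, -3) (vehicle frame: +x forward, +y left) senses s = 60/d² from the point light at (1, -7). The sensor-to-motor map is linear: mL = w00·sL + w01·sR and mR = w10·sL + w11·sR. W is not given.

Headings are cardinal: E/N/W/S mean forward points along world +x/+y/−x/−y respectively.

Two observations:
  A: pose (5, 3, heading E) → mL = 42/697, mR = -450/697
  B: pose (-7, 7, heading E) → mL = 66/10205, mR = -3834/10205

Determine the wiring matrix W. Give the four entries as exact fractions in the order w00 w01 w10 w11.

obs A: pose=(5,3,E) → sL=12/41, sR=12/17, mL=42/697, mR=-450/697
obs B: pose=(-7,7,E) → sL=12/65, sR=60/157, mL=66/10205, mR=-3834/10205
sensor matrix S = [[12/41, 12/17], [12/65, 60/157]]; det S = -131328/7112885
solve [mL_A; mL_B] = S·[w00; w01] and [mR_A; mR_B] = S·[w10; w11]:
  w00 = -1, w01 = 1/2, w10 = -1, w11 = -1/2

-1 1/2 -1 -1/2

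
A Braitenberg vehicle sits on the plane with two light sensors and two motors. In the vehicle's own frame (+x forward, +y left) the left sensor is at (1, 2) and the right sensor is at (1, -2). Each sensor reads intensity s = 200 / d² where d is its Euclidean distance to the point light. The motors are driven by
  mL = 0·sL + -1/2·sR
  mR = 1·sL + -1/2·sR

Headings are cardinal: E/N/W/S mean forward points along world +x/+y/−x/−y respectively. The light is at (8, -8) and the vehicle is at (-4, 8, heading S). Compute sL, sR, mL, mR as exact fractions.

left sensor world pos  = (-2, 7); dL² = 325
right sensor world pos = (-6, 7); dR² = 421
sL = 200/325 = 8/13
sR = 200/421 = 200/421
mL = 0·sL + -1/2·sR = -100/421
mR = 1·sL + -1/2·sR = 2068/5473

8/13 200/421 -100/421 2068/5473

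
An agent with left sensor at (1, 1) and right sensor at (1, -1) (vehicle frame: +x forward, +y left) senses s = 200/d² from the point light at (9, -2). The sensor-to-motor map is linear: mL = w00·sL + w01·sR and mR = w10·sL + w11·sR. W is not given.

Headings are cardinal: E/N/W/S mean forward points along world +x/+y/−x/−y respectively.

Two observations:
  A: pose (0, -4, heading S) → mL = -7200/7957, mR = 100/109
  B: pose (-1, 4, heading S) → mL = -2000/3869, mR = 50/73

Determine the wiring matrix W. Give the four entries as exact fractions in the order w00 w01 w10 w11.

obs A: pose=(0,-4,S) → sL=200/73, sR=200/109, mL=-7200/7957, mR=100/109
obs B: pose=(-1,4,S) → sL=100/53, sR=100/73, mL=-2000/3869, mR=50/73
sensor matrix S = [[200/73, 200/109], [100/53, 100/73]]; det S = 8960000/30785633
solve [mL_A; mL_B] = S·[w00; w01] and [mR_A; mR_B] = S·[w10; w11]:
  w00 = -1, w01 = 1, w10 = 0, w11 = 1/2

-1 1 0 1/2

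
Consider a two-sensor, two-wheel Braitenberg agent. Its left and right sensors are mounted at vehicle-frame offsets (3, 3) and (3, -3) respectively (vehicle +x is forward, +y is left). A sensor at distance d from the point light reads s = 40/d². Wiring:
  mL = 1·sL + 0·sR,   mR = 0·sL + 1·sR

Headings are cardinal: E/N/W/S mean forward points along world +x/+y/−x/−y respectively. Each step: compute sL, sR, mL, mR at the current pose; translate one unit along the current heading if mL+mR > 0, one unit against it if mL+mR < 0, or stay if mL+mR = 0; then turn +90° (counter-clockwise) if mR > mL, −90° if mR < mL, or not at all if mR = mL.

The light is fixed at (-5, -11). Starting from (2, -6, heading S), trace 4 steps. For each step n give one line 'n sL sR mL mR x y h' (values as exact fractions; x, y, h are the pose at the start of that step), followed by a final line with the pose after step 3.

n=0: pose=(2,-6,S); sL=5/13, sR=2; mL=5/13, mR=2; mL+mR=31/13 → advance +1; mR−mL=21/13 → turn +1·90°
n=1: pose=(2,-7,E); sL=40/149, sR=40/101; mL=40/149, mR=40/101; mL+mR=10000/15049 → advance +1; mR−mL=1920/15049 → turn +1·90°
n=2: pose=(3,-7,N); sL=20/37, sR=4/17; mL=20/37, mR=4/17; mL+mR=488/629 → advance +1; mR−mL=-192/629 → turn -1·90°
n=3: pose=(3,-6,E); sL=8/37, sR=8/25; mL=8/37, mR=8/25; mL+mR=496/925 → advance +1; mR−mL=96/925 → turn +1·90°

0 5/13 2 5/13 2 2 -6 S
1 40/149 40/101 40/149 40/101 2 -7 E
2 20/37 4/17 20/37 4/17 3 -7 N
3 8/37 8/25 8/37 8/25 3 -6 E
final 4 -6 N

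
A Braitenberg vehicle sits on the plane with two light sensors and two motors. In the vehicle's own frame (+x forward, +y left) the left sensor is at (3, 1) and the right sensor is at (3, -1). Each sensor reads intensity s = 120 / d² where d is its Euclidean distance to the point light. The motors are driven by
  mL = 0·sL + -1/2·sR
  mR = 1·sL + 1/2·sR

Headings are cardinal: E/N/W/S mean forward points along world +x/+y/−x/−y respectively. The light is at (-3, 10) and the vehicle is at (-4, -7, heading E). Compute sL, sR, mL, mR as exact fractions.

left sensor world pos  = (-1, -6); dL² = 260
right sensor world pos = (-1, -8); dR² = 328
sL = 120/260 = 6/13
sR = 120/328 = 15/41
mL = 0·sL + -1/2·sR = -15/82
mR = 1·sL + 1/2·sR = 687/1066

6/13 15/41 -15/82 687/1066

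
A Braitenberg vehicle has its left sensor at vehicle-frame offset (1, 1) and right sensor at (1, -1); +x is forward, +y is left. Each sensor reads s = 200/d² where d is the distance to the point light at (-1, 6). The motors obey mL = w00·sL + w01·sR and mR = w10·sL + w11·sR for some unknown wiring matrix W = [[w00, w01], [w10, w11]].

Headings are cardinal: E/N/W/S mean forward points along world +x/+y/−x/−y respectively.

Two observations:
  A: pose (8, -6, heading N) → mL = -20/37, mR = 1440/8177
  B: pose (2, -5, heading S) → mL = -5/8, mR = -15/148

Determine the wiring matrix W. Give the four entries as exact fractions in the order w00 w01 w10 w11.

-1/2 0 1 -1

obs A: pose=(8,-6,N) → sL=40/37, sR=200/221, mL=-20/37, mR=1440/8177
obs B: pose=(2,-5,S) → sL=5/4, sR=50/37, mL=-5/8, mR=-15/148
sensor matrix S = [[40/37, 200/221], [5/4, 50/37]]; det S = 99750/302549
solve [mL_A; mL_B] = S·[w00; w01] and [mR_A; mR_B] = S·[w10; w11]:
  w00 = -1/2, w01 = 0, w10 = 1, w11 = -1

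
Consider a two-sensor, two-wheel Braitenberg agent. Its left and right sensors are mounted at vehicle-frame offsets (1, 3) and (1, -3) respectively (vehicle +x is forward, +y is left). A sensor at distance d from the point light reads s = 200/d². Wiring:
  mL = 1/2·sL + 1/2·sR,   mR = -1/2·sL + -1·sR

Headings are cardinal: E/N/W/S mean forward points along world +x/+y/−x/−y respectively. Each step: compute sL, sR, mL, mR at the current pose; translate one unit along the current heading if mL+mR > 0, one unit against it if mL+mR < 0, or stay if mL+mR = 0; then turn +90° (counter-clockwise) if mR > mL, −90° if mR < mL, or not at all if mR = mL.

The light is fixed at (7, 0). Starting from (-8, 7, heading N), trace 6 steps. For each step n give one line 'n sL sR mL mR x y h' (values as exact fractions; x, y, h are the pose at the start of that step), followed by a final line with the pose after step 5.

0 50/97 25/26 3725/5044 -3075/2522 -8 7 N
1 200/277 40/41 9640/11357 -15180/11357 -8 6 E
2 100/97 100/193 14500/18721 -19350/18721 -9 6 S
3 40/61 200/389 13880/23729 -19980/23729 -9 7 W
4 50/97 25/26 3725/5044 -3075/2522 -8 7 N
5 200/277 40/41 9640/11357 -15180/11357 -8 6 E
final -9 6 S

n=0: pose=(-8,7,N); sL=50/97, sR=25/26; mL=3725/5044, mR=-3075/2522; mL+mR=-25/52 → advance -1; mR−mL=-9875/5044 → turn -1·90°
n=1: pose=(-8,6,E); sL=200/277, sR=40/41; mL=9640/11357, mR=-15180/11357; mL+mR=-20/41 → advance -1; mR−mL=-24820/11357 → turn -1·90°
n=2: pose=(-9,6,S); sL=100/97, sR=100/193; mL=14500/18721, mR=-19350/18721; mL+mR=-50/193 → advance -1; mR−mL=-33850/18721 → turn -1·90°
n=3: pose=(-9,7,W); sL=40/61, sR=200/389; mL=13880/23729, mR=-19980/23729; mL+mR=-100/389 → advance -1; mR−mL=-33860/23729 → turn -1·90°
n=4: pose=(-8,7,N); sL=50/97, sR=25/26; mL=3725/5044, mR=-3075/2522; mL+mR=-25/52 → advance -1; mR−mL=-9875/5044 → turn -1·90°
n=5: pose=(-8,6,E); sL=200/277, sR=40/41; mL=9640/11357, mR=-15180/11357; mL+mR=-20/41 → advance -1; mR−mL=-24820/11357 → turn -1·90°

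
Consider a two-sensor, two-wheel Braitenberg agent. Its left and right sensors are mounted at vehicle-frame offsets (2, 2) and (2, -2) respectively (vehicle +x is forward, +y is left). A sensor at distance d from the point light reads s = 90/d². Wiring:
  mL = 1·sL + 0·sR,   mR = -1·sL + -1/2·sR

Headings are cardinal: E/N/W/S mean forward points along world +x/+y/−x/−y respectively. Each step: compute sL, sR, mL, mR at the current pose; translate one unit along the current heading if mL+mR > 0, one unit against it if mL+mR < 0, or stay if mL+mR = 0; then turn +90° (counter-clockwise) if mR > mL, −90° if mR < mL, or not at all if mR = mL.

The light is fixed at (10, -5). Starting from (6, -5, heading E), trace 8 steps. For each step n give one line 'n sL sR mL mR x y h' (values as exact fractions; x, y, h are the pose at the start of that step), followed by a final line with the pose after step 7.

n=0: pose=(6,-5,E); sL=45/4, sR=45/4; mL=45/4, mR=-135/8; mL+mR=-45/8 → advance -1; mR−mL=-225/8 → turn -1·90°
n=1: pose=(5,-5,S); sL=90/13, sR=90/53; mL=90/13, mR=-5355/689; mL+mR=-45/53 → advance -1; mR−mL=-10125/689 → turn -1·90°
n=2: pose=(5,-4,W); sL=9/5, sR=45/29; mL=9/5, mR=-747/290; mL+mR=-45/58 → advance -1; mR−mL=-1269/290 → turn -1·90°
n=3: pose=(6,-4,N); sL=2, sR=90/13; mL=2, mR=-71/13; mL+mR=-45/13 → advance -1; mR−mL=-97/13 → turn -1·90°
n=4: pose=(6,-5,E); sL=45/4, sR=45/4; mL=45/4, mR=-135/8; mL+mR=-45/8 → advance -1; mR−mL=-225/8 → turn -1·90°
n=5: pose=(5,-5,S); sL=90/13, sR=90/53; mL=90/13, mR=-5355/689; mL+mR=-45/53 → advance -1; mR−mL=-10125/689 → turn -1·90°
n=6: pose=(5,-4,W); sL=9/5, sR=45/29; mL=9/5, mR=-747/290; mL+mR=-45/58 → advance -1; mR−mL=-1269/290 → turn -1·90°
n=7: pose=(6,-4,N); sL=2, sR=90/13; mL=2, mR=-71/13; mL+mR=-45/13 → advance -1; mR−mL=-97/13 → turn -1·90°

0 45/4 45/4 45/4 -135/8 6 -5 E
1 90/13 90/53 90/13 -5355/689 5 -5 S
2 9/5 45/29 9/5 -747/290 5 -4 W
3 2 90/13 2 -71/13 6 -4 N
4 45/4 45/4 45/4 -135/8 6 -5 E
5 90/13 90/53 90/13 -5355/689 5 -5 S
6 9/5 45/29 9/5 -747/290 5 -4 W
7 2 90/13 2 -71/13 6 -4 N
final 6 -5 E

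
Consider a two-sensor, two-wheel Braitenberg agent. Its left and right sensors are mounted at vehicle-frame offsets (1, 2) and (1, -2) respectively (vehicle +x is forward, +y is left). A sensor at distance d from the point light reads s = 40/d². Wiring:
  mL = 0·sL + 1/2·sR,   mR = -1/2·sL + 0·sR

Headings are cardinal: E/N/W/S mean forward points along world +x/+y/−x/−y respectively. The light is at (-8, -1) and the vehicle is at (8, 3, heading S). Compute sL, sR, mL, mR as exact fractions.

40/333 8/41 4/41 -20/333

left sensor world pos  = (10, 2); dL² = 333
right sensor world pos = (6, 2); dR² = 205
sL = 40/333 = 40/333
sR = 40/205 = 8/41
mL = 0·sL + 1/2·sR = 4/41
mR = -1/2·sL + 0·sR = -20/333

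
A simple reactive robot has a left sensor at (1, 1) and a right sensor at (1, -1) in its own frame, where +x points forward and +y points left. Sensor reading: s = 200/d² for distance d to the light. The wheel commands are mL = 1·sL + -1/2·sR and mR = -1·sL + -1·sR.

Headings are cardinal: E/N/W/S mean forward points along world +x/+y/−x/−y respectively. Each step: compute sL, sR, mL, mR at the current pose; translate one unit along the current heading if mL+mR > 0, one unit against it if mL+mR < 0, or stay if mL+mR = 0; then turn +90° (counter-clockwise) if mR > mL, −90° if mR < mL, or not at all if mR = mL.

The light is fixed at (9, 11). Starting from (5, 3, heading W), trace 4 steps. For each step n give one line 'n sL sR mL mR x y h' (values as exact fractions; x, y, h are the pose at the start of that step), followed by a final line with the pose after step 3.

n=0: pose=(5,3,W); sL=100/53, sR=100/37; mL=1050/1961, mR=-9000/1961; mL+mR=-150/37 → advance -1; mR−mL=-10050/1961 → turn -1·90°
n=1: pose=(6,3,N); sL=40/13, sR=200/53; mL=820/689, mR=-4720/689; mL+mR=-300/53 → advance -1; mR−mL=-5540/689 → turn -1·90°
n=2: pose=(6,2,E); sL=50/17, sR=25/13; mL=875/442, mR=-1075/221; mL+mR=-75/26 → advance -1; mR−mL=-3025/442 → turn -1·90°
n=3: pose=(5,2,S); sL=200/109, sR=8/5; mL=564/545, mR=-1872/545; mL+mR=-12/5 → advance -1; mR−mL=-2436/545 → turn -1·90°

0 100/53 100/37 1050/1961 -9000/1961 5 3 W
1 40/13 200/53 820/689 -4720/689 6 3 N
2 50/17 25/13 875/442 -1075/221 6 2 E
3 200/109 8/5 564/545 -1872/545 5 2 S
final 5 3 W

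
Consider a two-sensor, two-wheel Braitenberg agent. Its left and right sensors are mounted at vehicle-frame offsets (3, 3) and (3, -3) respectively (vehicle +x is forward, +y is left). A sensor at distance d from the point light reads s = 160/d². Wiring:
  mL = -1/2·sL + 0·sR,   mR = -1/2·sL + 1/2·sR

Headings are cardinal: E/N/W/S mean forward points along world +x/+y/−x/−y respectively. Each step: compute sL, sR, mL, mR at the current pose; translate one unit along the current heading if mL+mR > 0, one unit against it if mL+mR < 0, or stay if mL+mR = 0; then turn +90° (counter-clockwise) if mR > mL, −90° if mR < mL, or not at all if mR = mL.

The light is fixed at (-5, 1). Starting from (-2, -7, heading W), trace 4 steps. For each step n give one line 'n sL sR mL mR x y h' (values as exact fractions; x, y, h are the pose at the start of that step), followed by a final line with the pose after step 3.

0 160/121 32/5 -80/121 1536/605 -2 -7 W
1 80/73 80/61 -40/73 480/4453 -3 -7 S
2 160/41 32/25 -80/41 -1344/1025 -3 -6 E
3 8 5 -4 -3/2 -4 -6 N
final -4 -7 W

n=0: pose=(-2,-7,W); sL=160/121, sR=32/5; mL=-80/121, mR=1536/605; mL+mR=1136/605 → advance +1; mR−mL=16/5 → turn +1·90°
n=1: pose=(-3,-7,S); sL=80/73, sR=80/61; mL=-40/73, mR=480/4453; mL+mR=-1960/4453 → advance -1; mR−mL=40/61 → turn +1·90°
n=2: pose=(-3,-6,E); sL=160/41, sR=32/25; mL=-80/41, mR=-1344/1025; mL+mR=-3344/1025 → advance -1; mR−mL=16/25 → turn +1·90°
n=3: pose=(-4,-6,N); sL=8, sR=5; mL=-4, mR=-3/2; mL+mR=-11/2 → advance -1; mR−mL=5/2 → turn +1·90°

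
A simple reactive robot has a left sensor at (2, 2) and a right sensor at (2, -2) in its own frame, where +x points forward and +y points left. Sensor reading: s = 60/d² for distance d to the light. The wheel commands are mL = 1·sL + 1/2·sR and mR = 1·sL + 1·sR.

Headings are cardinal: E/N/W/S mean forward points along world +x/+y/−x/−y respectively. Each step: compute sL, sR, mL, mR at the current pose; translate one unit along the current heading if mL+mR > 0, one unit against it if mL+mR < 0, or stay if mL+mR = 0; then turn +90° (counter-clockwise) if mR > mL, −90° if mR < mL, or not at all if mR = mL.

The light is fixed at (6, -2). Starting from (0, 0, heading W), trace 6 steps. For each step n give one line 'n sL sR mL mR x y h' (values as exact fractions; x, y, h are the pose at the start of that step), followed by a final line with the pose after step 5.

n=0: pose=(0,0,W); sL=15/16, sR=3/4; mL=21/16, mR=27/16; mL+mR=3 → advance +1; mR−mL=3/8 → turn +1·90°
n=1: pose=(-1,0,S); sL=12/5, sR=20/27; mL=374/135, mR=424/135; mL+mR=266/45 → advance +1; mR−mL=10/27 → turn +1·90°
n=2: pose=(-1,-1,E); sL=30/17, sR=30/13; mL=645/221, mR=900/221; mL+mR=1545/221 → advance +1; mR−mL=15/13 → turn +1·90°
n=3: pose=(0,-1,N); sL=60/73, sR=12/5; mL=738/365, mR=1176/365; mL+mR=1914/365 → advance +1; mR−mL=6/5 → turn +1·90°
n=4: pose=(0,0,W); sL=15/16, sR=3/4; mL=21/16, mR=27/16; mL+mR=3 → advance +1; mR−mL=3/8 → turn +1·90°
n=5: pose=(-1,0,S); sL=12/5, sR=20/27; mL=374/135, mR=424/135; mL+mR=266/45 → advance +1; mR−mL=10/27 → turn +1·90°

0 15/16 3/4 21/16 27/16 0 0 W
1 12/5 20/27 374/135 424/135 -1 0 S
2 30/17 30/13 645/221 900/221 -1 -1 E
3 60/73 12/5 738/365 1176/365 0 -1 N
4 15/16 3/4 21/16 27/16 0 0 W
5 12/5 20/27 374/135 424/135 -1 0 S
final -1 -1 E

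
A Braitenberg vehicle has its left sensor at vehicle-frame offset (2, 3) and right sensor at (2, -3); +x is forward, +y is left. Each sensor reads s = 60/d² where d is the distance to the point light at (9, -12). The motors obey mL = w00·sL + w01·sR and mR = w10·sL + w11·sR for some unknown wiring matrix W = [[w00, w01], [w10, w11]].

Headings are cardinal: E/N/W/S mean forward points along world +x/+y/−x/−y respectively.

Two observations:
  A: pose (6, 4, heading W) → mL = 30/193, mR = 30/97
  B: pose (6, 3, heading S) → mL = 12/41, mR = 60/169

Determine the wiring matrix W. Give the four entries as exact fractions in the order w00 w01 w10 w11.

obs A: pose=(6,4,W) → sL=30/97, sR=30/193, mL=30/193, mR=30/97
obs B: pose=(6,3,S) → sL=60/169, sR=12/41, mL=12/41, mR=60/169
sensor matrix S = [[30/97, 30/193], [60/169, 12/41]]; det S = 4583520/129717809
solve [mL_A; mL_B] = S·[w00; w01] and [mR_A; mR_B] = S·[w10; w11]:
  w00 = 0, w01 = 1, w10 = 1, w11 = 0

0 1 1 0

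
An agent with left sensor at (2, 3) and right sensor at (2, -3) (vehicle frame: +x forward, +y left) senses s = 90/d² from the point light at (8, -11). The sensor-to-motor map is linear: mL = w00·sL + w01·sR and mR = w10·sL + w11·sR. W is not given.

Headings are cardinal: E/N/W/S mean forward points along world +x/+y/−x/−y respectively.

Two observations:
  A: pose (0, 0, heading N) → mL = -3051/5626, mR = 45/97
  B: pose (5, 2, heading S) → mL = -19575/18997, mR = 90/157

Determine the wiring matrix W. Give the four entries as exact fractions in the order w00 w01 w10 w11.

-1 -1/2 0 1

obs A: pose=(0,0,N) → sL=9/29, sR=45/97, mL=-3051/5626, mR=45/97
obs B: pose=(5,2,S) → sL=90/121, sR=90/157, mL=-19575/18997, mR=90/157
sensor matrix S = [[9/29, 45/97], [90/121, 90/157]]; det S = -8932680/53438561
solve [mL_A; mL_B] = S·[w00; w01] and [mR_A; mR_B] = S·[w10; w11]:
  w00 = -1, w01 = -1/2, w10 = 0, w11 = 1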